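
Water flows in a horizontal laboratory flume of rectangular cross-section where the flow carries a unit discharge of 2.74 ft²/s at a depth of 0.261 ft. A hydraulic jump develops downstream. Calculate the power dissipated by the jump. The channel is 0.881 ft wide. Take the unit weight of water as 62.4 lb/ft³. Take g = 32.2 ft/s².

P = 0.186 hp

V₁ = q/y₁ = 2.74/0.261 = 10.5 ft/s. Fr₁ = V₁/√(g·y₁) = 10.5/√(32.2×0.261) = 3.62.
Bélanger equation: y₂/y₁ = ½[√(1 + 8Fr₁²) − 1] = ½[√105.9 − 1] = 4.65.
y₂ = 4.65 × 0.261 = 1.21 ft.
Head loss: ΔE = (y₂ − y₁)³/(4y₁y₂) = (1.21 − 0.261)³/(4×0.261×1.21) = 0.861/1.27 = 0.681 ft.
Q = q·b = 2.74 × 0.881 = 2.41 cfs. P = γ·Q·ΔE/550 = 62.4 × 2.41 × 0.681 / 550 = 0.186 hp.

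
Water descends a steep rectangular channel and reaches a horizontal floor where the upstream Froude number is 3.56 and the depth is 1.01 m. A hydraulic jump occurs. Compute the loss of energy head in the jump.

ΔE = 2.50 m

Fr₁ = 3.56 (given).
Sequent-depth ratio: y₂/y₁ = ½[√(1 + 8Fr₁²) − 1] = ½[√102.4 − 1] = 4.56.
y₂ = 4.56 × 1.01 = 4.60 m.
V₁ = Fr₁·√(g·y₁) = 3.56×√(9.81×1.01) = 11.2 m/s; q = V₁·y₁ = 11.3 m²/s. V₂ = q/y₂ = 11.3/4.60 = 2.46 m/s. E₁ = y₁ + V₁²/2g = 7.41 m; E₂ = y₂ + V₂²/2g = 4.91 m. ΔE = E₁ − E₂ = 2.50 m.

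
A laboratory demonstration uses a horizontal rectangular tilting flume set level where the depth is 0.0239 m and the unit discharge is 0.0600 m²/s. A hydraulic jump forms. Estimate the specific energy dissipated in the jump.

ΔE = 0.175 m

V₁ = q/y₁ = 0.0600/0.0239 = 2.51 m/s. Fr₁ = V₁/√(g·y₁) = 2.51/√(9.81×0.0239) = 5.18.
By Bélanger, y₂/y₁ = ½[√(1 + 8Fr₁²) − 1] = ½[√216.0 − 1] = 6.85.
y₂ = 6.85 × 0.0239 = 0.164 m.
V₂ = q/y₂ = 0.0600/0.164 = 0.367 m/s. E₁ = y₁ + V₁²/2g = 0.345 m; E₂ = y₂ + V₂²/2g = 0.171 m. ΔE = E₁ − E₂ = 0.175 m.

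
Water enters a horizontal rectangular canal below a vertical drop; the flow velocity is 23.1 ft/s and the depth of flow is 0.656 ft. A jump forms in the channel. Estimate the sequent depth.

y₂ = 4.35 ft

Fr₁ = V₁/√(g·y₁) = 23.1/√(32.2×0.656) = 5.03.
Conjugate-depth relation: y₂/y₁ = ½[√(1 + 8Fr₁²) − 1] = ½[√203.1 − 1] = 6.63.
y₂ = 6.63 × 0.656 = 4.35 ft.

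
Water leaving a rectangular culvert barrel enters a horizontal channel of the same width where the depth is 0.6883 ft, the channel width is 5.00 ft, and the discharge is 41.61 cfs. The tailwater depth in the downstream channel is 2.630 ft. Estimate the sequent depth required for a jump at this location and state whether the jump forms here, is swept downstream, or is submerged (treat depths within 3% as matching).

q = Q/b = 41.61/5.00 = 8.322 ft²/s; V₁ = q/y₁ = 12.09 ft/s. Fr₁ = V₁/√(g·y₁) = 2.568.
Conjugate-depth relation: y₂/y₁ = ½[√(1 + 8Fr₁²) − 1] = ½[√53.766 − 1] = 3.166.
y₂ = 3.166 × 0.6883 = 2.179 ft.
Tailwater y_tw = 2.630 ft: y_tw > y₂, so the jump is submerged.

y₂ = 2.179 ft; the jump is submerged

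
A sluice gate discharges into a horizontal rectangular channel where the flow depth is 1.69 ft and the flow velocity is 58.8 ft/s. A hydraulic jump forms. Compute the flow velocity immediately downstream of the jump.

V₂ = 5.45 ft/s

Fr₁ = V₁/√(g·y₁) = 58.8/√(32.2×1.69) = 7.97.
Sequent-depth ratio: y₂/y₁ = ½[√(1 + 8Fr₁²) − 1] = ½[√509.3 − 1] = 10.8.
y₂ = 10.8 × 1.69 = 18.2 ft.
q = V₁·y₁ = 58.8 × 1.69 = 99.4 ft²/s.
V₂ = q/y₂ = 99.4/18.2 = 5.45 ft/s.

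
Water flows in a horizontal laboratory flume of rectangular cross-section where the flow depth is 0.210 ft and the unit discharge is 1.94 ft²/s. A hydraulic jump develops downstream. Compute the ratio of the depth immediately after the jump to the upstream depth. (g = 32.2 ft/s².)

V₁ = q/y₁ = 1.94/0.210 = 9.24 ft/s. Fr₁ = V₁/√(g·y₁) = 9.24/√(32.2×0.210) = 3.55.
By Bélanger, y₂/y₁ = ½[√(1 + 8Fr₁²) − 1] = ½[√102.0 − 1] = 4.55.

y₂/y₁ = 4.55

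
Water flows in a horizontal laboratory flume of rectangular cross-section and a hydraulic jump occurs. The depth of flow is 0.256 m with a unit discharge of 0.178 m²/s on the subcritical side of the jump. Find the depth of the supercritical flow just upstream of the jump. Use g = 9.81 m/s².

V₂ = q/y₂ = 0.178/0.256 = 0.695 m/s; Fr₂ = V₂/√(g·y₂) = 0.439.
Since the conjugate-depth ratio holds either way, y₁/y₂ = ½[√(1 + 8Fr₂²) − 1] = ½[√2.540 − 1] = 0.297.
y₁ = 0.297 × 0.256 = 0.0760 m.

y₁ = 0.0760 m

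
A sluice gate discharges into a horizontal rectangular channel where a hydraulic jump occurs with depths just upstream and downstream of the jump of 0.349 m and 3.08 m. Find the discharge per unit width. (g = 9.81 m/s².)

q = 4.25 m²/s

For a rectangular channel the momentum equation gives q² = ½·g·y₁·y₂·(y₁ + y₂) = ½×9.81×0.349×3.08×3.43 = 18.1.
q = √18.1 = 4.25 m²/s.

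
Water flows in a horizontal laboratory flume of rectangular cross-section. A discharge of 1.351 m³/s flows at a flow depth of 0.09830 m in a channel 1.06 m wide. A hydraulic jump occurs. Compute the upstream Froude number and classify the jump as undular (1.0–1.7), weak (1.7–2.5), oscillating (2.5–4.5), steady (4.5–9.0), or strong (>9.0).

Fr₁ = 13.20; strong jump

q = Q/b = 1.351/1.06 = 1.275 m²/s; V₁ = q/y₁ = 12.97 m/s. Fr₁ = V₁/√(g·y₁) = 13.20.
Fr₁ = 13.20 lies in the strong range.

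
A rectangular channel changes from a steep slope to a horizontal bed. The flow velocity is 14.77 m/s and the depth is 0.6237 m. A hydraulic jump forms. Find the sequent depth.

y₂ = 4.964 m

Fr₁ = V₁/√(g·y₁) = 14.77/√(9.81×0.6237) = 5.971.
By Bélanger, y₂/y₁ = ½[√(1 + 8Fr₁²) − 1] = ½[√286.24 − 1] = 7.959.
y₂ = 7.959 × 0.6237 = 4.964 m.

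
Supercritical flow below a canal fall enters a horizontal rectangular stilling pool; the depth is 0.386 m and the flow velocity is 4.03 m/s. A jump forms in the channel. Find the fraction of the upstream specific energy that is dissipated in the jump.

ΔE/E₁ = 0.102 (10.2%)

Fr₁ = V₁/√(g·y₁) = 4.03/√(9.81×0.386) = 2.07.
Bélanger equation: y₂/y₁ = ½[√(1 + 8Fr₁²) − 1] = ½[√35.31 − 1] = 2.47.
y₂ = 2.47 × 0.386 = 0.954 m.
E₁ = y₁ + V₁²/2g = 1.21 m. ΔE = (y₂ − y₁)³/(4y₁y₂) = 0.124 m. ΔE/E₁ = 0.124/1.21 = 0.102.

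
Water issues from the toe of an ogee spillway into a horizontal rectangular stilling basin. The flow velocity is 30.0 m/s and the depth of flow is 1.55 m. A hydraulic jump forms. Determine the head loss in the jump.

ΔE = 30.9 m

Fr₁ = V₁/√(g·y₁) = 30.0/√(9.81×1.55) = 7.69.
Bélanger equation: y₂/y₁ = ½[√(1 + 8Fr₁²) − 1] = ½[√474.5 − 1] = 10.4.
y₂ = 10.4 × 1.55 = 16.1 m.
Head loss: ΔE = (y₂ − y₁)³/(4y₁y₂) = (16.1 − 1.55)³/(4×1.55×16.1) = 3085/99.9 = 30.9 m.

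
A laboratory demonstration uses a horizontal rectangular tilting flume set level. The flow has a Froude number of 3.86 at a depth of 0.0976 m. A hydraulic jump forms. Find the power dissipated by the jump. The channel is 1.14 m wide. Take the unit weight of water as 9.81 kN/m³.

P = 1.27 kW

Fr₁ = 3.86 (given).
Sequent-depth ratio: y₂/y₁ = ½[√(1 + 8Fr₁²) − 1] = ½[√120.2 − 1] = 4.98.
y₂ = 4.98 × 0.0976 = 0.486 m.
Head loss: ΔE = (y₂ − y₁)³/(4y₁y₂) = (0.486 − 0.0976)³/(4×0.0976×0.486) = 0.0587/0.190 = 0.309 m.
V₁ = Fr₁·√(g·y₁) = 3.86×√(9.81×0.0976) = 3.78 m/s; q = V₁·y₁ = 0.369 m²/s. Q = q·b = 0.369 × 1.14 = 0.420 m³/s. P = γ·Q·ΔE = 9.81 × 0.420 × 0.309 = 1.27 kW.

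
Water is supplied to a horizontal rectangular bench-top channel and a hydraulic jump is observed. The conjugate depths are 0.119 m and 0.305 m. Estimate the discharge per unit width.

For a rectangular channel the momentum equation gives q² = ½·g·y₁·y₂·(y₁ + y₂) = ½×9.81×0.119×0.305×0.424 = 0.0755.
q = √0.0755 = 0.275 m²/s.

q = 0.275 m²/s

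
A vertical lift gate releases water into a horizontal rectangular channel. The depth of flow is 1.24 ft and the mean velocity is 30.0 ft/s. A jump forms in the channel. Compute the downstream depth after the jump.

y₂ = 7.73 ft

Fr₁ = V₁/√(g·y₁) = 30.0/√(32.2×1.24) = 4.75.
Conjugate-depth relation: y₂/y₁ = ½[√(1 + 8Fr₁²) − 1] = ½[√181.3 − 1] = 6.23.
y₂ = 6.23 × 1.24 = 7.73 ft.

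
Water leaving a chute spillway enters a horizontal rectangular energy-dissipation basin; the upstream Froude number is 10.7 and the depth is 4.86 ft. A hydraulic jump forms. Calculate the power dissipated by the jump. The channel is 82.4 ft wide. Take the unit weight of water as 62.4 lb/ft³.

Fr₁ = 10.7 (given).
Bélanger equation: y₂/y₁ = ½[√(1 + 8Fr₁²) − 1] = ½[√916.9 − 1] = 14.6.
y₂ = 14.6 × 4.86 = 71.2 ft.
V₁ = Fr₁·√(g·y₁) = 10.7×√(32.2×4.86) = 134 ft/s; q = V₁·y₁ = 651 ft²/s. V₂ = q/y₂ = 651/71.2 = 9.14 ft/s. E₁ = y₁ + V₁²/2g = 283 ft; E₂ = y₂ + V₂²/2g = 72.5 ft. ΔE = E₁ − E₂ = 211 ft.
Q = q·b = 651 × 82.4 = 53604 cfs. P = γ·Q·ΔE/550 = 62.4 × 53604 × 211 / 550 = 1280903 hp.

P = 1280903 hp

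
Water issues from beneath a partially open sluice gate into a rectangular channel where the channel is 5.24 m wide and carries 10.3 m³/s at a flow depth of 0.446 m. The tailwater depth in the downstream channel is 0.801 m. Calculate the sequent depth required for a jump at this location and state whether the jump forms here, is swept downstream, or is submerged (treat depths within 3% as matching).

q = Q/b = 10.3/5.24 = 1.97 m²/s; V₁ = q/y₁ = 4.41 m/s. Fr₁ = V₁/√(g·y₁) = 2.11.
From the momentum equation for a rectangular channel, y₂/y₁ = ½[√(1 + 8Fr₁²) − 1] = ½[√36.52 − 1] = 2.52.
y₂ = 2.52 × 0.446 = 1.12 m.
Tailwater y_tw = 0.801 m: y_tw < y₂, so the jump is swept downstream.

y₂ = 1.12 m; the jump is swept downstream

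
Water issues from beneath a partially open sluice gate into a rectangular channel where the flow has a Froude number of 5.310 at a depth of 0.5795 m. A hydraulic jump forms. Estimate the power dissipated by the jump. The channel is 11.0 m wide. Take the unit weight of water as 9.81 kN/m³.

Fr₁ = 5.310 (given).
Sequent-depth ratio: y₂/y₁ = ½[√(1 + 8Fr₁²) − 1] = ½[√226.57 − 1] = 7.026.
y₂ = 7.026 × 0.5795 = 4.072 m.
V₁ = Fr₁·√(g·y₁) = 5.310×√(9.81×0.5795) = 12.66 m/s; q = V₁·y₁ = 7.337 m²/s. V₂ = q/y₂ = 7.337/4.072 = 1.802 m/s. E₁ = y₁ + V₁²/2g = 8.749 m; E₂ = y₂ + V₂²/2g = 4.237 m. ΔE = E₁ − E₂ = 4.512 m.
Q = q·b = 7.337 × 11.0 = 80.71 m³/s. P = γ·Q·ΔE = 9.81 × 80.71 × 4.512 = 3572 kW.

P = 3572 kW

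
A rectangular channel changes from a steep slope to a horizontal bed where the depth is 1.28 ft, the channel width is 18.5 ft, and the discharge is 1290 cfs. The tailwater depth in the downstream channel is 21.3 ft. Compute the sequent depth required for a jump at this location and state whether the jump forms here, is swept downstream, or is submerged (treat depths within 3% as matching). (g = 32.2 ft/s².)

y₂ = 14.7 ft; the jump is submerged

q = Q/b = 1290/18.5 = 69.7 ft²/s; V₁ = q/y₁ = 54.5 ft/s. Fr₁ = V₁/√(g·y₁) = 8.49.
Conjugate-depth relation: y₂/y₁ = ½[√(1 + 8Fr₁²) − 1] = ½[√577.0 − 1] = 11.5.
y₂ = 11.5 × 1.28 = 14.7 ft.
Tailwater y_tw = 21.3 ft: y_tw > y₂, so the jump is submerged.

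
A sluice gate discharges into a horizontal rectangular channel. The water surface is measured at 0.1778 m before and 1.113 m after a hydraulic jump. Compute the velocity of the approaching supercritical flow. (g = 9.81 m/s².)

V₁ = 6.296 m/s

For a rectangular channel the momentum equation gives q² = ½·g·y₁·y₂·(y₁ + y₂) = ½×9.81×0.1778×1.113×1.291 = 1.253.
q = √1.253 = 1.119 m²/s.
V₁ = q/y₁ = 1.119/0.1778 = 6.296 m/s.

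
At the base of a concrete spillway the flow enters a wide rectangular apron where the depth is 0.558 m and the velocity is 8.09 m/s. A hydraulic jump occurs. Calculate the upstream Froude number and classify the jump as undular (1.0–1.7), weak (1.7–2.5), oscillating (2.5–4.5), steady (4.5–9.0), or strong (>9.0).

Fr₁ = V₁/√(g·y₁) = 8.09/√(9.81×0.558) = 3.46.
Fr₁ = 3.46 lies in the oscillating range.

Fr₁ = 3.46; oscillating jump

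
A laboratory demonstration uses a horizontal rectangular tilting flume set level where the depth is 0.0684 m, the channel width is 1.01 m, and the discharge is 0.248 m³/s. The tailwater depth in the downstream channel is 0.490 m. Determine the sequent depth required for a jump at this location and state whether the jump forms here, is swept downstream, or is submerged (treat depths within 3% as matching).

y₂ = 0.391 m; the jump is submerged

q = Q/b = 0.248/1.01 = 0.246 m²/s; V₁ = q/y₁ = 3.59 m/s. Fr₁ = V₁/√(g·y₁) = 4.38.
Conjugate-depth relation: y₂/y₁ = ½[√(1 + 8Fr₁²) − 1] = ½[√154.6 − 1] = 5.72.
y₂ = 5.72 × 0.0684 = 0.391 m.
Tailwater y_tw = 0.490 m: y_tw > y₂, so the jump is submerged.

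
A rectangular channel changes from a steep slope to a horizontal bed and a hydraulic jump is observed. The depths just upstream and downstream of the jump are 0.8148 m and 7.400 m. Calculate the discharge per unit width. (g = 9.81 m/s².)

For a rectangular channel the momentum equation gives q² = ½·g·y₁·y₂·(y₁ + y₂) = ½×9.81×0.8148×7.400×8.215 = 243.0.
q = √243.0 = 15.59 m²/s.

q = 15.59 m²/s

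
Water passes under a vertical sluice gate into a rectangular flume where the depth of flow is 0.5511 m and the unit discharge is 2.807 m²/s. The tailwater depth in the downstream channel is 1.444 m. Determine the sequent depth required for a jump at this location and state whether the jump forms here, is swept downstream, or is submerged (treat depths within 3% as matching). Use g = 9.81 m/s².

V₁ = q/y₁ = 2.807/0.5511 = 5.093 m/s. Fr₁ = V₁/√(g·y₁) = 5.093/√(9.81×0.5511) = 2.191.
Bélanger equation: y₂/y₁ = ½[√(1 + 8Fr₁²) − 1] = ½[√39.390 − 1] = 2.638.
y₂ = 2.638 × 0.5511 = 1.454 m.
Tailwater y_tw = 1.444 m: y_tw ≈ y₂, so the jump forms here.

y₂ = 1.454 m; the jump forms here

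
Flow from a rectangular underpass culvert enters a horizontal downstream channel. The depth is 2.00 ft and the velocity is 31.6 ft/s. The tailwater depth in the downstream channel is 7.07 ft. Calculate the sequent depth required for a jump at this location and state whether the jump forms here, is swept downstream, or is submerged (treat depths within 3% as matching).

y₂ = 10.2 ft; the jump is swept downstream

Fr₁ = V₁/√(g·y₁) = 31.6/√(32.2×2.00) = 3.94.
From the momentum equation for a rectangular channel, y₂/y₁ = ½[√(1 + 8Fr₁²) − 1] = ½[√125.0 − 1] = 5.09.
y₂ = 5.09 × 2.00 = 10.2 ft.
Tailwater y_tw = 7.07 ft: y_tw < y₂, so the jump is swept downstream.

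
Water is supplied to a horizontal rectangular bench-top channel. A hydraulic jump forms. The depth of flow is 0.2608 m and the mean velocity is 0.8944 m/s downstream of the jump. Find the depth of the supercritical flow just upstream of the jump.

Fr₂ = V₂/√(g·y₂) = 0.8944/√(9.81×0.2608) = 0.5592.
From the momentum equation (using Fr₂), y₁/y₂ = ½[√(1 + 8Fr₂²) − 1] = ½[√3.5014 − 1] = 0.4356.
y₁ = 0.4356 × 0.2608 = 0.1136 m.

y₁ = 0.1136 m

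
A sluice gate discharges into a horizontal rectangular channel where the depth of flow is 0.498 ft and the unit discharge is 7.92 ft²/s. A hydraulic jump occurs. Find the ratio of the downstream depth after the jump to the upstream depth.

V₁ = q/y₁ = 7.92/0.498 = 15.9 ft/s. Fr₁ = V₁/√(g·y₁) = 15.9/√(32.2×0.498) = 3.97.
From the momentum equation for a rectangular channel, y₂/y₁ = ½[√(1 + 8Fr₁²) − 1] = ½[√127.2 − 1] = 5.14.

y₂/y₁ = 5.14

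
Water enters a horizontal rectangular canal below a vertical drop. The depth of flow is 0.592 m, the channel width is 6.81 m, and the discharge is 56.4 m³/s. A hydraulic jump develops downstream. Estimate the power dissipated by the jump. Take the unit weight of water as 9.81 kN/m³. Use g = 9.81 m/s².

P = 3224 kW

q = Q/b = 56.4/6.81 = 8.28 m²/s; V₁ = q/y₁ = 14.0 m/s. Fr₁ = V₁/√(g·y₁) = 5.81.
Bélanger equation: y₂/y₁ = ½[√(1 + 8Fr₁²) − 1] = ½[√270.6 − 1] = 7.72.
y₂ = 7.72 × 0.592 = 4.57 m.
Head loss: ΔE = (y₂ − y₁)³/(4y₁y₂) = (4.57 − 0.592)³/(4×0.592×4.57) = 63.1/10.8 = 5.83 m.
P = γ·Q·ΔE = 9.81 × 56.4 × 5.83 = 3224 kW.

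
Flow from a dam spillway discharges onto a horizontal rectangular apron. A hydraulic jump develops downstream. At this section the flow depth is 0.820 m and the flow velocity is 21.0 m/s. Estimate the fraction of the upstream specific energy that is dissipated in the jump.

ΔE/E₁ = 0.639 (63.9%)

Fr₁ = V₁/√(g·y₁) = 21.0/√(9.81×0.820) = 7.40.
Bélanger equation: y₂/y₁ = ½[√(1 + 8Fr₁²) − 1] = ½[√439.6 − 1] = 9.98.
y₂ = 9.98 × 0.820 = 8.19 m.
E₁ = y₁ + V₁²/2g = 23.3 m. ΔE = (y₂ − y₁)³/(4y₁y₂) = 14.9 m. ΔE/E₁ = 14.9/23.3 = 0.639.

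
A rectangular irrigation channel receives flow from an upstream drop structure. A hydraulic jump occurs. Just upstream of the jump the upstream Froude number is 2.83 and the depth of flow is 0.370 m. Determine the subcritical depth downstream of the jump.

Fr₁ = 2.83 (given).
Sequent-depth ratio: y₂/y₁ = ½[√(1 + 8Fr₁²) − 1] = ½[√65.07 − 1] = 3.53.
y₂ = 3.53 × 0.370 = 1.31 m.

y₂ = 1.31 m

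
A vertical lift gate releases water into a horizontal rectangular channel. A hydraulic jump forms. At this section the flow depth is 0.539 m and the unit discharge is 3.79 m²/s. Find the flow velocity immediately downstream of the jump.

V₂ = 1.82 m/s

V₁ = q/y₁ = 3.79/0.539 = 7.03 m/s. Fr₁ = V₁/√(g·y₁) = 7.03/√(9.81×0.539) = 3.06.
Sequent-depth ratio: y₂/y₁ = ½[√(1 + 8Fr₁²) − 1] = ½[√75.81 − 1] = 3.85.
y₂ = 3.85 × 0.539 = 2.08 m.
V₂ = q/y₂ = 3.79/2.08 = 1.82 m/s.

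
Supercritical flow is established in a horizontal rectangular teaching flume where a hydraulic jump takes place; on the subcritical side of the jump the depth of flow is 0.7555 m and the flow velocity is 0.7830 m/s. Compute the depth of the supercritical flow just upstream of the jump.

Fr₂ = V₂/√(g·y₂) = 0.7830/√(9.81×0.7555) = 0.2876.
Since the conjugate-depth ratio holds either way, y₁/y₂ = ½[√(1 + 8Fr₂²) − 1] = ½[√1.6618 − 1] = 0.1445.
y₁ = 0.1445 × 0.7555 = 0.1092 m.

y₁ = 0.1092 m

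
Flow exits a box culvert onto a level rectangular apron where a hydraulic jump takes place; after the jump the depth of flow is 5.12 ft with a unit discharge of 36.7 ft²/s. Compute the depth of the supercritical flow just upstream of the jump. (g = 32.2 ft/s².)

y₁ = 2.22 ft

V₂ = q/y₂ = 36.7/5.12 = 7.17 ft/s; Fr₂ = V₂/√(g·y₂) = 0.558.
Since the conjugate-depth ratio holds either way, y₁/y₂ = ½[√(1 + 8Fr₂²) − 1] = ½[√3.493 − 1] = 0.435.
y₁ = 0.435 × 5.12 = 2.22 ft.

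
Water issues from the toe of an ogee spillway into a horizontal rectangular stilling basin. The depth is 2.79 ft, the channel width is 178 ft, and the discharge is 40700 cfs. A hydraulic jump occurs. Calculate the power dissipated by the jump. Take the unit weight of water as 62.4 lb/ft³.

q = Q/b = 40700/178 = 229 ft²/s; V₁ = q/y₁ = 82.0 ft/s. Fr₁ = V₁/√(g·y₁) = 8.65.
Bélanger equation: y₂/y₁ = ½[√(1 + 8Fr₁²) − 1] = ½[√599.1 − 1] = 11.7.
y₂ = 11.7 × 2.79 = 32.7 ft.
V₂ = q/y₂ = 229/32.7 = 6.98 ft/s. E₁ = y₁ + V₁²/2g = 107 ft; E₂ = y₂ + V₂²/2g = 33.5 ft. ΔE = E₁ − E₂ = 73.6 ft.
P = γ·Q·ΔE/550 = 62.4 × 40700 × 73.6 / 550 = 339746 hp.

P = 339746 hp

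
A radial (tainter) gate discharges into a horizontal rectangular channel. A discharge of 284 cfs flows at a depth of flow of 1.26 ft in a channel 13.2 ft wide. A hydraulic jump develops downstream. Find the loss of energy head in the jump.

q = Q/b = 284/13.2 = 21.5 ft²/s; V₁ = q/y₁ = 17.1 ft/s. Fr₁ = V₁/√(g·y₁) = 2.68.
Sequent-depth ratio: y₂/y₁ = ½[√(1 + 8Fr₁²) − 1] = ½[√58.49 − 1] = 3.32.
y₂ = 3.32 × 1.26 = 4.19 ft.
Head loss: ΔE = (y₂ − y₁)³/(4y₁y₂) = (4.19 − 1.26)³/(4×1.26×4.19) = 25.1/21.1 = 1.19 ft.

ΔE = 1.19 ft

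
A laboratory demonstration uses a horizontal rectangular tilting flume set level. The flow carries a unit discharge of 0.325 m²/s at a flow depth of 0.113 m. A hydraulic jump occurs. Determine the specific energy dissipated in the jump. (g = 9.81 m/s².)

V₁ = q/y₁ = 0.325/0.113 = 2.88 m/s. Fr₁ = V₁/√(g·y₁) = 2.88/√(9.81×0.113) = 2.73.
By Bélanger, y₂/y₁ = ½[√(1 + 8Fr₁²) − 1] = ½[√60.70 − 1] = 3.40.
y₂ = 3.40 × 0.113 = 0.384 m.
Head loss: ΔE = (y₂ − y₁)³/(4y₁y₂) = (0.384 − 0.113)³/(4×0.113×0.384) = 0.0198/0.173 = 0.114 m.

ΔE = 0.114 m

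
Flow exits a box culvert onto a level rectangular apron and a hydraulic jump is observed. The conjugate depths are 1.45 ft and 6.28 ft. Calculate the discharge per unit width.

For a rectangular channel the momentum equation gives q² = ½·g·y₁·y₂·(y₁ + y₂) = ½×32.2×1.45×6.28×7.73 = 1133.
q = √1133 = 33.7 ft²/s.

q = 33.7 ft²/s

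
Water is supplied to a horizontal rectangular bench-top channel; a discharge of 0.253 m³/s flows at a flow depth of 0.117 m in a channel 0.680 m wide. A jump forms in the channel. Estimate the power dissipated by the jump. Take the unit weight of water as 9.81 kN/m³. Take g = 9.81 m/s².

P = 0.395 kW

q = Q/b = 0.253/0.680 = 0.372 m²/s; V₁ = q/y₁ = 3.18 m/s. Fr₁ = V₁/√(g·y₁) = 2.97.
From the momentum equation for a rectangular channel, y₂/y₁ = ½[√(1 + 8Fr₁²) − 1] = ½[√71.48 − 1] = 3.73.
y₂ = 3.73 × 0.117 = 0.436 m.
Head loss: ΔE = (y₂ − y₁)³/(4y₁y₂) = (0.436 − 0.117)³/(4×0.117×0.436) = 0.0325/0.204 = 0.159 m.
P = γ·Q·ΔE = 9.81 × 0.253 × 0.159 = 0.395 kW.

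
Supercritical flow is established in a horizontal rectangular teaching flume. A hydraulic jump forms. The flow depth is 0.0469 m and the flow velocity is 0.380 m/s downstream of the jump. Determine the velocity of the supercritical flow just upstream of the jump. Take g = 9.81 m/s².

V₁ = 0.870 m/s

Fr₂ = V₂/√(g·y₂) = 0.380/√(9.81×0.0469) = 0.560.
Since the conjugate-depth ratio holds either way, y₁/y₂ = ½[√(1 + 8Fr₂²) − 1] = ½[√3.511 − 1] = 0.437.
y₁ = 0.437 × 0.0469 = 0.0205 m.
V₁ = q/y₁ = 0.0178/0.0205 = 0.870 m/s.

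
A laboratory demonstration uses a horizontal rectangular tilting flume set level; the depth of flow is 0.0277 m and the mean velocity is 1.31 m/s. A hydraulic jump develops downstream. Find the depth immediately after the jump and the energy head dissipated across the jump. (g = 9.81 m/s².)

Fr₁ = V₁/√(g·y₁) = 1.31/√(9.81×0.0277) = 2.51.
By Bélanger, y₂/y₁ = ½[√(1 + 8Fr₁²) − 1] = ½[√51.52 − 1] = 3.09.
y₂ = 3.09 × 0.0277 = 0.0856 m.
Head loss: ΔE = (y₂ − y₁)³/(4y₁y₂) = (0.0856 − 0.0277)³/(4×0.0277×0.0856) = 0.000194/0.00948 = 0.0204 m.

y₂ = 0.0856 m; ΔE = 0.0204 m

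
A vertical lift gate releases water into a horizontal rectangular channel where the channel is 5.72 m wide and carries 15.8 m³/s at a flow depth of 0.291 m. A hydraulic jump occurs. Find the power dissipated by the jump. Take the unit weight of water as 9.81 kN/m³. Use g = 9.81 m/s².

P = 408 kW

q = Q/b = 15.8/5.72 = 2.76 m²/s; V₁ = q/y₁ = 9.49 m/s. Fr₁ = V₁/√(g·y₁) = 5.62.
From the momentum equation for a rectangular channel, y₂/y₁ = ½[√(1 + 8Fr₁²) − 1] = ½[√253.5 − 1] = 7.46.
y₂ = 7.46 × 0.291 = 2.17 m.
Head loss: ΔE = (y₂ − y₁)³/(4y₁y₂) = (2.17 − 0.291)³/(4×0.291×2.17) = 6.65/2.53 = 2.63 m.
P = γ·Q·ΔE = 9.81 × 15.8 × 2.63 = 408 kW.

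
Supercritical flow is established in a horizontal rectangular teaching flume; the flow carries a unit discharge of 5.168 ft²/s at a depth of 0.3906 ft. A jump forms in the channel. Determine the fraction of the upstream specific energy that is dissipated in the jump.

ΔE/E₁ = 0.359 (35.9%)

V₁ = q/y₁ = 5.168/0.3906 = 13.23 ft/s. Fr₁ = V₁/√(g·y₁) = 13.23/√(32.2×0.3906) = 3.731.
Bélanger equation: y₂/y₁ = ½[√(1 + 8Fr₁²) − 1] = ½[√112.35 − 1] = 4.800.
y₂ = 4.800 × 0.3906 = 1.875 ft.
E₁ = y₁ + V₁²/2g = 3.109 ft. ΔE = (y₂ − y₁)³/(4y₁y₂) = 1.116 ft. ΔE/E₁ = 1.116/3.109 = 0.359.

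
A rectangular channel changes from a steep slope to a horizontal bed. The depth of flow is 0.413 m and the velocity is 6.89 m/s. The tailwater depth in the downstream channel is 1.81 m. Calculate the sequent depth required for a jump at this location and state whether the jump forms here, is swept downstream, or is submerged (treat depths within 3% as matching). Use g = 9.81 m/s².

y₂ = 1.80 m; the jump forms here

Fr₁ = V₁/√(g·y₁) = 6.89/√(9.81×0.413) = 3.42.
Conjugate-depth relation: y₂/y₁ = ½[√(1 + 8Fr₁²) − 1] = ½[√94.74 − 1] = 4.37.
y₂ = 4.37 × 0.413 = 1.80 m.
Tailwater y_tw = 1.81 m: y_tw ≈ y₂, so the jump forms here.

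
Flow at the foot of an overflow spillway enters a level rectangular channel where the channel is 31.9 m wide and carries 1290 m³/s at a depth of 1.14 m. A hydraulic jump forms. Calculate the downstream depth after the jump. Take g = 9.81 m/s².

y₂ = 16.5 m

q = Q/b = 1290/31.9 = 40.4 m²/s; V₁ = q/y₁ = 35.5 m/s. Fr₁ = V₁/√(g·y₁) = 10.6.
From the momentum equation for a rectangular channel, y₂/y₁ = ½[√(1 + 8Fr₁²) − 1] = ½[√901.1 − 1] = 14.5.
y₂ = 14.5 × 1.14 = 16.5 m.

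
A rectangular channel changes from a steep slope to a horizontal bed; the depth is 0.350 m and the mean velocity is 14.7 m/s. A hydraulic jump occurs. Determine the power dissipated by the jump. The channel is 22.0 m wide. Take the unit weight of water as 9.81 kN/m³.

P = 8342 kW

Fr₁ = V₁/√(g·y₁) = 14.7/√(9.81×0.350) = 7.93.
Sequent-depth ratio: y₂/y₁ = ½[√(1 + 8Fr₁²) − 1] = ½[√504.5 − 1] = 10.7.
y₂ = 10.7 × 0.350 = 3.76 m.
q = V₁·y₁ = 14.7 × 0.350 = 5.14 m²/s. V₂ = q/y₂ = 5.14/3.76 = 1.37 m/s. E₁ = y₁ + V₁²/2g = 11.4 m; E₂ = y₂ + V₂²/2g = 3.85 m. ΔE = E₁ − E₂ = 7.51 m.
Q = q·b = 5.14 × 22.0 = 113 m³/s. P = γ·Q·ΔE = 9.81 × 113 × 7.51 = 8342 kW.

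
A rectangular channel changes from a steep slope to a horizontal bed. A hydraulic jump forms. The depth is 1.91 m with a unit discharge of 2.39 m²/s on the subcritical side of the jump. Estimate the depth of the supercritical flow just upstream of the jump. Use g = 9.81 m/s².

V₂ = q/y₂ = 2.39/1.91 = 1.25 m/s; Fr₂ = V₂/√(g·y₂) = 0.289.
Applying the sequent-depth relation in reverse, y₁/y₂ = ½[√(1 + 8Fr₂²) − 1] = ½[√1.669 − 1] = 0.146.
y₁ = 0.146 × 1.91 = 0.279 m.

y₁ = 0.279 m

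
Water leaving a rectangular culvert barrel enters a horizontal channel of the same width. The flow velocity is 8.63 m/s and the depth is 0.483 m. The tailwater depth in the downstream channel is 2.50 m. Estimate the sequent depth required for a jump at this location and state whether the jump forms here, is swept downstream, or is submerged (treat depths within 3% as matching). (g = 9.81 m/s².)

Fr₁ = V₁/√(g·y₁) = 8.63/√(9.81×0.483) = 3.96.
By Bélanger, y₂/y₁ = ½[√(1 + 8Fr₁²) − 1] = ½[√126.7 − 1] = 5.13.
y₂ = 5.13 × 0.483 = 2.48 m.
Tailwater y_tw = 2.50 m: y_tw ≈ y₂, so the jump forms here.

y₂ = 2.48 m; the jump forms here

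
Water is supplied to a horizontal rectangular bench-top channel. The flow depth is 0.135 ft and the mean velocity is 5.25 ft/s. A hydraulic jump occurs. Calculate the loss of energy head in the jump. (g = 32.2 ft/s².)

ΔE = 0.100 ft

Fr₁ = V₁/√(g·y₁) = 5.25/√(32.2×0.135) = 2.52.
Bélanger equation: y₂/y₁ = ½[√(1 + 8Fr₁²) − 1] = ½[√51.72 − 1] = 3.10.
y₂ = 3.10 × 0.135 = 0.418 ft.
Head loss: ΔE = (y₂ − y₁)³/(4y₁y₂) = (0.418 − 0.135)³/(4×0.135×0.418) = 0.0227/0.226 = 0.100 ft.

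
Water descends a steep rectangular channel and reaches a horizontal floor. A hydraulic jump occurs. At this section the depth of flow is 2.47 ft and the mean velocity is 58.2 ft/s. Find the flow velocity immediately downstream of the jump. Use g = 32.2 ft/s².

V₂ = 6.66 ft/s

Fr₁ = V₁/√(g·y₁) = 58.2/√(32.2×2.47) = 6.53.
Sequent-depth ratio: y₂/y₁ = ½[√(1 + 8Fr₁²) − 1] = ½[√341.7 − 1] = 8.74.
y₂ = 8.74 × 2.47 = 21.6 ft.
q = V₁·y₁ = 58.2 × 2.47 = 144 ft²/s.
V₂ = q/y₂ = 144/21.6 = 6.66 ft/s.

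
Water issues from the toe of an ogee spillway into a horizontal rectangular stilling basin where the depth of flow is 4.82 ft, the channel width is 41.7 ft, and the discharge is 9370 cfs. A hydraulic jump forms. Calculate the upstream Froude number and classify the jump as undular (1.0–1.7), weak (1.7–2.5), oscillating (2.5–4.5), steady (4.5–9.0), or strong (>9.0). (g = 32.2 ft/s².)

q = Q/b = 9370/41.7 = 225 ft²/s; V₁ = q/y₁ = 46.6 ft/s. Fr₁ = V₁/√(g·y₁) = 3.74.
Fr₁ = 3.74 lies in the oscillating range.

Fr₁ = 3.74; oscillating jump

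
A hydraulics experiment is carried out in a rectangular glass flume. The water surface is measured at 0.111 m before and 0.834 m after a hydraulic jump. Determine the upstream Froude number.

For a rectangular channel the momentum equation gives q² = ½·g·y₁·y₂·(y₁ + y₂) = ½×9.81×0.111×0.834×0.945 = 0.429.
q = √0.429 = 0.655 m²/s.
V₁ = q/y₁ = 5.90 m/s; Fr₁ = V₁/√(g·y₁) = 5.66.

Fr₁ = 5.66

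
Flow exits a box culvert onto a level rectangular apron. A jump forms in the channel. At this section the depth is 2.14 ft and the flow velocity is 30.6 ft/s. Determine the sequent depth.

Fr₁ = V₁/√(g·y₁) = 30.6/√(32.2×2.14) = 3.69.
Bélanger equation: y₂/y₁ = ½[√(1 + 8Fr₁²) − 1] = ½[√109.7 − 1] = 4.74.
y₂ = 4.74 × 2.14 = 10.1 ft.

y₂ = 10.1 ft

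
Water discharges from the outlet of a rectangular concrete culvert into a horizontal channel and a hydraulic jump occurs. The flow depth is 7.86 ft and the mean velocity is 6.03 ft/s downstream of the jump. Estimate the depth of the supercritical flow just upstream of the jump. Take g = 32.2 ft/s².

y₁ = 1.83 ft

Fr₂ = V₂/√(g·y₂) = 6.03/√(32.2×7.86) = 0.379.
Applying the sequent-depth relation in reverse, y₁/y₂ = ½[√(1 + 8Fr₂²) − 1] = ½[√2.149 − 1] = 0.233.
y₁ = 0.233 × 7.86 = 1.83 ft.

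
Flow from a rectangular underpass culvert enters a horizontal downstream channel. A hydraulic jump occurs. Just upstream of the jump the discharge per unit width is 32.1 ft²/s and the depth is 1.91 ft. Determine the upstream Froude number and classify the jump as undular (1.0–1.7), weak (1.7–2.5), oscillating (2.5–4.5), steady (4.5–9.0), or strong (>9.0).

Fr₁ = 2.14; weak jump

V₁ = q/y₁ = 32.1/1.91 = 16.8 ft/s. Fr₁ = V₁/√(g·y₁) = 16.8/√(32.2×1.91) = 2.14.
Fr₁ = 2.14 lies in the weak range.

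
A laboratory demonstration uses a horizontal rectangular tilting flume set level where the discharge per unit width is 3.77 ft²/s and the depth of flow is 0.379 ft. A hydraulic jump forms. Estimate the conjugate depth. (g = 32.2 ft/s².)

V₁ = q/y₁ = 3.77/0.379 = 9.95 ft/s. Fr₁ = V₁/√(g·y₁) = 9.95/√(32.2×0.379) = 2.85.
From the momentum equation for a rectangular channel, y₂/y₁ = ½[√(1 + 8Fr₁²) − 1] = ½[√65.86 − 1] = 3.56.
y₂ = 3.56 × 0.379 = 1.35 ft.

y₂ = 1.35 ft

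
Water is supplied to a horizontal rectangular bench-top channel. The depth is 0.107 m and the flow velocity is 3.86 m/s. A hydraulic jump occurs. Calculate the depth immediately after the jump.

Fr₁ = V₁/√(g·y₁) = 3.86/√(9.81×0.107) = 3.77.
From the momentum equation for a rectangular channel, y₂/y₁ = ½[√(1 + 8Fr₁²) − 1] = ½[√114.6 − 1] = 4.85.
y₂ = 4.85 × 0.107 = 0.519 m.

y₂ = 0.519 m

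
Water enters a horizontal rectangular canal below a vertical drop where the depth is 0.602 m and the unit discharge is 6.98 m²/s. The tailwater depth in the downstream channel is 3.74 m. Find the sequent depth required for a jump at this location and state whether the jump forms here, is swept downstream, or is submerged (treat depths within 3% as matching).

V₁ = q/y₁ = 6.98/0.602 = 11.6 m/s. Fr₁ = V₁/√(g·y₁) = 11.6/√(9.81×0.602) = 4.77.
By Bélanger, y₂/y₁ = ½[√(1 + 8Fr₁²) − 1] = ½[√183.1 − 1] = 6.27.
y₂ = 6.27 × 0.602 = 3.77 m.
Tailwater y_tw = 3.74 m: y_tw ≈ y₂, so the jump forms here.

y₂ = 3.77 m; the jump forms here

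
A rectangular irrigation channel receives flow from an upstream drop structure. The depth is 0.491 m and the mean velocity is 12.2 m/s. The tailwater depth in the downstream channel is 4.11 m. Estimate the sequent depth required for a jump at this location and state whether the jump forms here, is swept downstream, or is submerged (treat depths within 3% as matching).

Fr₁ = V₁/√(g·y₁) = 12.2/√(9.81×0.491) = 5.56.
By Bélanger, y₂/y₁ = ½[√(1 + 8Fr₁²) − 1] = ½[√248.2 − 1] = 7.38.
y₂ = 7.38 × 0.491 = 3.62 m.
Tailwater y_tw = 4.11 m: y_tw > y₂, so the jump is submerged.

y₂ = 3.62 m; the jump is submerged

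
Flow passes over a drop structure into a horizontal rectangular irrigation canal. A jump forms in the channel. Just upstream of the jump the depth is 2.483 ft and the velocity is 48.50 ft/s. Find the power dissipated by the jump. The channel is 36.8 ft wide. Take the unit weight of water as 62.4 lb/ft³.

Fr₁ = V₁/√(g·y₁) = 48.50/√(32.2×2.483) = 5.424.
Bélanger equation: y₂/y₁ = ½[√(1 + 8Fr₁²) − 1] = ½[√236.36 − 1] = 7.187.
y₂ = 7.187 × 2.483 = 17.85 ft.
q = V₁·y₁ = 48.50 × 2.483 = 120.4 ft²/s. V₂ = q/y₂ = 120.4/17.85 = 6.748 ft/s. E₁ = y₁ + V₁²/2g = 39.01 ft; E₂ = y₂ + V₂²/2g = 18.55 ft. ΔE = E₁ − E₂ = 20.46 ft.
Q = q·b = 120.4 × 36.8 = 4432 cfs. P = γ·Q·ΔE/550 = 62.4 × 4432 × 20.46 / 550 = 10285 hp.

P = 10285 hp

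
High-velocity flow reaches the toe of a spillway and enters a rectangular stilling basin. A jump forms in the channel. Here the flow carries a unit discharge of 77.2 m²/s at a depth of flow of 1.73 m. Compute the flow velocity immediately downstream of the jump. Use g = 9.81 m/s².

V₂ = 3.01 m/s

V₁ = q/y₁ = 77.2/1.73 = 44.6 m/s. Fr₁ = V₁/√(g·y₁) = 44.6/√(9.81×1.73) = 10.8.
Sequent-depth ratio: y₂/y₁ = ½[√(1 + 8Fr₁²) − 1] = ½[√939.7 − 1] = 14.8.
y₂ = 14.8 × 1.73 = 25.7 m.
V₂ = q/y₂ = 77.2/25.7 = 3.01 m/s.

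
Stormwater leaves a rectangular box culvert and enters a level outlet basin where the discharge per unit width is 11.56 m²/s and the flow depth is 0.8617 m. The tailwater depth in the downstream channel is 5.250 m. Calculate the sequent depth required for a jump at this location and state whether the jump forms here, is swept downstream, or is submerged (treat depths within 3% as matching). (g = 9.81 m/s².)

V₁ = q/y₁ = 11.56/0.8617 = 13.42 m/s. Fr₁ = V₁/√(g·y₁) = 13.42/√(9.81×0.8617) = 4.614.
From the momentum equation for a rectangular channel, y₂/y₁ = ½[√(1 + 8Fr₁²) − 1] = ½[√171.32 − 1] = 6.044.
y₂ = 6.044 × 0.8617 = 5.209 m.
Tailwater y_tw = 5.250 m: y_tw ≈ y₂, so the jump forms here.

y₂ = 5.209 m; the jump forms here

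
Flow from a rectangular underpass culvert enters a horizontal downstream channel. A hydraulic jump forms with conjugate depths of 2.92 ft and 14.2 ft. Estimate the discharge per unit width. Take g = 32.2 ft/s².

q = 107 ft²/s

For a rectangular channel the momentum equation gives q² = ½·g·y₁·y₂·(y₁ + y₂) = ½×32.2×2.92×14.2×17.1 = 11429.
q = √11429 = 107 ft²/s.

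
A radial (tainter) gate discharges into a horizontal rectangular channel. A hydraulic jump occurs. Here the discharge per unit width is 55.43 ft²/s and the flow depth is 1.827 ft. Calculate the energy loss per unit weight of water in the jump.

V₁ = q/y₁ = 55.43/1.827 = 30.34 ft/s. Fr₁ = V₁/√(g·y₁) = 30.34/√(32.2×1.827) = 3.956.
From the momentum equation for a rectangular channel, y₂/y₁ = ½[√(1 + 8Fr₁²) − 1] = ½[√126.17 − 1] = 5.116.
y₂ = 5.116 × 1.827 = 9.348 ft.
V₂ = q/y₂ = 55.43/9.348 = 5.930 ft/s. E₁ = y₁ + V₁²/2g = 16.12 ft; E₂ = y₂ + V₂²/2g = 9.894 ft. ΔE = E₁ − E₂ = 6.227 ft.

ΔE = 6.227 ft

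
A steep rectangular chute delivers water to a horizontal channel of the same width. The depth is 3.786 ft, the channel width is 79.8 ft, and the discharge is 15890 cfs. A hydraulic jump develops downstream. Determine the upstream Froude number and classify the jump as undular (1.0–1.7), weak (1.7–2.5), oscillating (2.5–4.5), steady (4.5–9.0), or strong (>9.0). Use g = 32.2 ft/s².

Fr₁ = 4.763; steady jump

q = Q/b = 15890/79.8 = 199.1 ft²/s; V₁ = q/y₁ = 52.59 ft/s. Fr₁ = V₁/√(g·y₁) = 4.763.
Fr₁ = 4.763 lies in the steady range.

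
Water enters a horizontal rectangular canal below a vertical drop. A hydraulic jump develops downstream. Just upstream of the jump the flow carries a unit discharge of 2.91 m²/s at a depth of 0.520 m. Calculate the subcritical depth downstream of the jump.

V₁ = q/y₁ = 2.91/0.520 = 5.60 m/s. Fr₁ = V₁/√(g·y₁) = 5.60/√(9.81×0.520) = 2.48.
Sequent-depth ratio: y₂/y₁ = ½[√(1 + 8Fr₁²) − 1] = ½[√50.11 − 1] = 3.04.
y₂ = 3.04 × 0.520 = 1.58 m.

y₂ = 1.58 m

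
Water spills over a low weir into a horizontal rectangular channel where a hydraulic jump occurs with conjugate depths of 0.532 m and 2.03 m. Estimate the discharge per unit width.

For a rectangular channel the momentum equation gives q² = ½·g·y₁·y₂·(y₁ + y₂) = ½×9.81×0.532×2.03×2.56 = 13.6.
q = √13.6 = 3.68 m²/s.

q = 3.68 m²/s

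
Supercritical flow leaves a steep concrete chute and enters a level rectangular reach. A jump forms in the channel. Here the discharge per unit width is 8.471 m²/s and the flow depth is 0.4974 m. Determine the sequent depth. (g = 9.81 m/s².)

y₂ = 5.180 m

V₁ = q/y₁ = 8.471/0.4974 = 17.03 m/s. Fr₁ = V₁/√(g·y₁) = 17.03/√(9.81×0.4974) = 7.710.
Sequent-depth ratio: y₂/y₁ = ½[√(1 + 8Fr₁²) − 1] = ½[√476.52 − 1] = 10.41.
y₂ = 10.41 × 0.4974 = 5.180 m.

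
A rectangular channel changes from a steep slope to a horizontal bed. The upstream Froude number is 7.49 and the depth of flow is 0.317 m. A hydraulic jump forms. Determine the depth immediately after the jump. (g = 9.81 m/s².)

Fr₁ = 7.49 (given).
From the momentum equation for a rectangular channel, y₂/y₁ = ½[√(1 + 8Fr₁²) − 1] = ½[√449.8 − 1] = 10.1.
y₂ = 10.1 × 0.317 = 3.20 m.

y₂ = 3.20 m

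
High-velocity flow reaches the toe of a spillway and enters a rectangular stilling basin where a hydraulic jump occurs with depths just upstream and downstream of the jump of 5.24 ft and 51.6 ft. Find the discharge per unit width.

q = 497 ft²/s

For a rectangular channel the momentum equation gives q² = ½·g·y₁·y₂·(y₁ + y₂) = ½×32.2×5.24×51.6×56.8 = 247435.
q = √247435 = 497 ft²/s.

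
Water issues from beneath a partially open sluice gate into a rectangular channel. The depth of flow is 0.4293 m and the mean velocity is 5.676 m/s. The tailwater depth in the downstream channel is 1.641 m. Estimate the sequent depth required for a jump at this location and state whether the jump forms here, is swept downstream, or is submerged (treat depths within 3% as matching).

Fr₁ = V₁/√(g·y₁) = 5.676/√(9.81×0.4293) = 2.766.
Sequent-depth ratio: y₂/y₁ = ½[√(1 + 8Fr₁²) − 1] = ½[√62.199 − 1] = 3.443.
y₂ = 3.443 × 0.4293 = 1.478 m.
Tailwater y_tw = 1.641 m: y_tw > y₂, so the jump is submerged.

y₂ = 1.478 m; the jump is submerged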